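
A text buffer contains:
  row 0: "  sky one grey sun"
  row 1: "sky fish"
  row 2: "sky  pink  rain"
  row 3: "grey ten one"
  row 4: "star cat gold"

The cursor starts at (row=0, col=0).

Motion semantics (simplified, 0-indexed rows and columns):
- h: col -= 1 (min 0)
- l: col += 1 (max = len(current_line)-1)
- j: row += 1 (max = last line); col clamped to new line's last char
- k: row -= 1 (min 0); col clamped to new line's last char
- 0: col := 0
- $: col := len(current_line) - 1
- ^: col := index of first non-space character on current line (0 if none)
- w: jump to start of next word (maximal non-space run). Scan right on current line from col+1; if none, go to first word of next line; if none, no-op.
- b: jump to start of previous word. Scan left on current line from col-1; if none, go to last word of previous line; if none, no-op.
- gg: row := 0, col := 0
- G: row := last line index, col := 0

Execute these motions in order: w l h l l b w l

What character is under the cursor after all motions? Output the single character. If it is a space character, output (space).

After 1 (w): row=0 col=2 char='s'
After 2 (l): row=0 col=3 char='k'
After 3 (h): row=0 col=2 char='s'
After 4 (l): row=0 col=3 char='k'
After 5 (l): row=0 col=4 char='y'
After 6 (b): row=0 col=2 char='s'
After 7 (w): row=0 col=6 char='o'
After 8 (l): row=0 col=7 char='n'

Answer: n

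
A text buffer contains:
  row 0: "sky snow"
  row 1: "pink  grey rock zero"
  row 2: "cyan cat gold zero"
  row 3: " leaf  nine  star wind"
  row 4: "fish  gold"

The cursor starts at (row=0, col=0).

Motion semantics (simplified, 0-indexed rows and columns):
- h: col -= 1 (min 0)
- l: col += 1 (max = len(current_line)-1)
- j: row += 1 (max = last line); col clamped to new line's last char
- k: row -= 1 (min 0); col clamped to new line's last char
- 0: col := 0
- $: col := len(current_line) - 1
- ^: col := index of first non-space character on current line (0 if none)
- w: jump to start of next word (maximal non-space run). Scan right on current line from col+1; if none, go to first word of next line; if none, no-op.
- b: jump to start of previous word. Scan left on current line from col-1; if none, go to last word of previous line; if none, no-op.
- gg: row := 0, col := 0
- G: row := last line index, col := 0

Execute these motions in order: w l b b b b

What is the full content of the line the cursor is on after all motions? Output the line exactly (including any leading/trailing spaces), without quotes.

Answer: sky snow

Derivation:
After 1 (w): row=0 col=4 char='s'
After 2 (l): row=0 col=5 char='n'
After 3 (b): row=0 col=4 char='s'
After 4 (b): row=0 col=0 char='s'
After 5 (b): row=0 col=0 char='s'
After 6 (b): row=0 col=0 char='s'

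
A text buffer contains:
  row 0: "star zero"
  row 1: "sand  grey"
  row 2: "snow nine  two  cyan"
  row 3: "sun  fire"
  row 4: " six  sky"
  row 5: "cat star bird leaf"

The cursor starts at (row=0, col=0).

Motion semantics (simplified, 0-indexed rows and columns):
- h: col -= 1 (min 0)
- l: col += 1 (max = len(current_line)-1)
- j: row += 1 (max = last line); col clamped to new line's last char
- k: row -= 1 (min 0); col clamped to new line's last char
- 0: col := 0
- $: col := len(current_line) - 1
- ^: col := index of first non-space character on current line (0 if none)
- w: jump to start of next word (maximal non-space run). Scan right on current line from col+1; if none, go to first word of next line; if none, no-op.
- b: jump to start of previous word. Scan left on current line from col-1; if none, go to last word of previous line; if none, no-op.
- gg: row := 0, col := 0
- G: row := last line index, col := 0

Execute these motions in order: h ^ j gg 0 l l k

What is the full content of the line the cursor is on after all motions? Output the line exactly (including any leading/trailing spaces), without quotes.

After 1 (h): row=0 col=0 char='s'
After 2 (^): row=0 col=0 char='s'
After 3 (j): row=1 col=0 char='s'
After 4 (gg): row=0 col=0 char='s'
After 5 (0): row=0 col=0 char='s'
After 6 (l): row=0 col=1 char='t'
After 7 (l): row=0 col=2 char='a'
After 8 (k): row=0 col=2 char='a'

Answer: star zero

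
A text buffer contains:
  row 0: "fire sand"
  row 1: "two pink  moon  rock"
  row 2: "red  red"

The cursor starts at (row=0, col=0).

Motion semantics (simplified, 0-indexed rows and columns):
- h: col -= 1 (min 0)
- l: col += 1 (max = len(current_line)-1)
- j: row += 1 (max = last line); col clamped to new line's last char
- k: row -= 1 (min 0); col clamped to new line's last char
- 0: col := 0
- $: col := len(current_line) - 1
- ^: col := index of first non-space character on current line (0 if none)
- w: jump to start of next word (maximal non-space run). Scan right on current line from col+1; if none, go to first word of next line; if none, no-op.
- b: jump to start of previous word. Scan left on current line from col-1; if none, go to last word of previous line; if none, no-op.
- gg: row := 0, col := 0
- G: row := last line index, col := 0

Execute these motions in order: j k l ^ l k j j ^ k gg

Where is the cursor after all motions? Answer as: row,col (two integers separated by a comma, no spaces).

Answer: 0,0

Derivation:
After 1 (j): row=1 col=0 char='t'
After 2 (k): row=0 col=0 char='f'
After 3 (l): row=0 col=1 char='i'
After 4 (^): row=0 col=0 char='f'
After 5 (l): row=0 col=1 char='i'
After 6 (k): row=0 col=1 char='i'
After 7 (j): row=1 col=1 char='w'
After 8 (j): row=2 col=1 char='e'
After 9 (^): row=2 col=0 char='r'
After 10 (k): row=1 col=0 char='t'
After 11 (gg): row=0 col=0 char='f'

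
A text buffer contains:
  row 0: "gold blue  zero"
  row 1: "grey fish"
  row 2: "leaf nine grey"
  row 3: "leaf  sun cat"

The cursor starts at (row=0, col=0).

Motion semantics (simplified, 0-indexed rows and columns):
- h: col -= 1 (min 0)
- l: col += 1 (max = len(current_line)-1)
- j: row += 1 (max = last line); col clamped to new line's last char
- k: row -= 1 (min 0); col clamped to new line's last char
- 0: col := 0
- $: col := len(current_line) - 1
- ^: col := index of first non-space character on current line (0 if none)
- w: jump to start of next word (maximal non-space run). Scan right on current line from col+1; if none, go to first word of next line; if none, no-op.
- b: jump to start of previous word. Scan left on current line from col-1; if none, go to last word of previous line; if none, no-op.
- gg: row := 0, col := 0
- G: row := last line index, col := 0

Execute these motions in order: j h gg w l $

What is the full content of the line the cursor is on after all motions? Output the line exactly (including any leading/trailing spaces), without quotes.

Answer: gold blue  zero

Derivation:
After 1 (j): row=1 col=0 char='g'
After 2 (h): row=1 col=0 char='g'
After 3 (gg): row=0 col=0 char='g'
After 4 (w): row=0 col=5 char='b'
After 5 (l): row=0 col=6 char='l'
After 6 ($): row=0 col=14 char='o'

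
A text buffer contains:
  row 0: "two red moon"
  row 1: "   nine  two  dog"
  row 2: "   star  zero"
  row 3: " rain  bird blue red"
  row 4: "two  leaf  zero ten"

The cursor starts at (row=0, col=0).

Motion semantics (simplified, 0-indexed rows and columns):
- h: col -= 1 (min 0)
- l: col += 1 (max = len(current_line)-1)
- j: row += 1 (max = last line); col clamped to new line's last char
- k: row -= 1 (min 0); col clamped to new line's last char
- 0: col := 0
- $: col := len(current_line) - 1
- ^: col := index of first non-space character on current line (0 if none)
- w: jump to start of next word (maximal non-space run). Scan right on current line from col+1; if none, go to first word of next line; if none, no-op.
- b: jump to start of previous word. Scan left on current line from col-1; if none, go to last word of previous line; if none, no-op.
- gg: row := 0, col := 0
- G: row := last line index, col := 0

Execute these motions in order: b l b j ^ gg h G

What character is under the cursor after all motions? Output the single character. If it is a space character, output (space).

Answer: t

Derivation:
After 1 (b): row=0 col=0 char='t'
After 2 (l): row=0 col=1 char='w'
After 3 (b): row=0 col=0 char='t'
After 4 (j): row=1 col=0 char='_'
After 5 (^): row=1 col=3 char='n'
After 6 (gg): row=0 col=0 char='t'
After 7 (h): row=0 col=0 char='t'
After 8 (G): row=4 col=0 char='t'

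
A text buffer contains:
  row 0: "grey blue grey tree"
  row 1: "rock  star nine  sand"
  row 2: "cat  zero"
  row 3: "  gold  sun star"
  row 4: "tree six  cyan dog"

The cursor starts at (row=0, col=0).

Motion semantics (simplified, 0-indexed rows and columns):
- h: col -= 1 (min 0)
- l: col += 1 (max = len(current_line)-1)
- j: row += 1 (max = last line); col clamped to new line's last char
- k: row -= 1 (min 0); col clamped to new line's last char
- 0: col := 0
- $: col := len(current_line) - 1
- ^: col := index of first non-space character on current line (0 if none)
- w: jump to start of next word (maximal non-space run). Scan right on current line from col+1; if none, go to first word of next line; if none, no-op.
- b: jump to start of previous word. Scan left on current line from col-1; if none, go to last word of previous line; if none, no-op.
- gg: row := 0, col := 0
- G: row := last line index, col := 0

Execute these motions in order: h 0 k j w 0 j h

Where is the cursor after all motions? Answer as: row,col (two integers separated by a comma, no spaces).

Answer: 2,0

Derivation:
After 1 (h): row=0 col=0 char='g'
After 2 (0): row=0 col=0 char='g'
After 3 (k): row=0 col=0 char='g'
After 4 (j): row=1 col=0 char='r'
After 5 (w): row=1 col=6 char='s'
After 6 (0): row=1 col=0 char='r'
After 7 (j): row=2 col=0 char='c'
After 8 (h): row=2 col=0 char='c'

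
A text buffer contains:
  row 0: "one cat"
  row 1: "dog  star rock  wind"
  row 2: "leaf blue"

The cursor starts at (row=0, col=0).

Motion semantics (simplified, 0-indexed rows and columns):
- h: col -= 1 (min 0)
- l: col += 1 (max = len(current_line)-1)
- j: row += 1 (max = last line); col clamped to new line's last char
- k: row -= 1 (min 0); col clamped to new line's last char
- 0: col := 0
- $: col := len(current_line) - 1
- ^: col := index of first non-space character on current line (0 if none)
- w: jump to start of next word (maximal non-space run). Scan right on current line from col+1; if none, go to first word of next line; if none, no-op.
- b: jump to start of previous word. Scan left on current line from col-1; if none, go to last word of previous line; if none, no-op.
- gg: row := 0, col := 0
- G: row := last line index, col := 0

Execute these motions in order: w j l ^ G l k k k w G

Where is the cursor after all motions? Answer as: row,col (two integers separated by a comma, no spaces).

After 1 (w): row=0 col=4 char='c'
After 2 (j): row=1 col=4 char='_'
After 3 (l): row=1 col=5 char='s'
After 4 (^): row=1 col=0 char='d'
After 5 (G): row=2 col=0 char='l'
After 6 (l): row=2 col=1 char='e'
After 7 (k): row=1 col=1 char='o'
After 8 (k): row=0 col=1 char='n'
After 9 (k): row=0 col=1 char='n'
After 10 (w): row=0 col=4 char='c'
After 11 (G): row=2 col=0 char='l'

Answer: 2,0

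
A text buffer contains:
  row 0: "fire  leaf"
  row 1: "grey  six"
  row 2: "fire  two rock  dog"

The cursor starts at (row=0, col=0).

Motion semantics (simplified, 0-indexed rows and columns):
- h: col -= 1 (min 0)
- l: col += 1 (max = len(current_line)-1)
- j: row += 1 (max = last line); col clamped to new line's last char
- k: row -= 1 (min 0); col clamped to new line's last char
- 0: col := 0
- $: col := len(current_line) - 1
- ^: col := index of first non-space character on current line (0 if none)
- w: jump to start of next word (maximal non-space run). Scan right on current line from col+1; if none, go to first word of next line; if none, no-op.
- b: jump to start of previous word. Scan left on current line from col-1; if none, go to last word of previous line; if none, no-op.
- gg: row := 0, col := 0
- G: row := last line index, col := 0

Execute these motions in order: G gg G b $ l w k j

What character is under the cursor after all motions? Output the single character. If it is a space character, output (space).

After 1 (G): row=2 col=0 char='f'
After 2 (gg): row=0 col=0 char='f'
After 3 (G): row=2 col=0 char='f'
After 4 (b): row=1 col=6 char='s'
After 5 ($): row=1 col=8 char='x'
After 6 (l): row=1 col=8 char='x'
After 7 (w): row=2 col=0 char='f'
After 8 (k): row=1 col=0 char='g'
After 9 (j): row=2 col=0 char='f'

Answer: f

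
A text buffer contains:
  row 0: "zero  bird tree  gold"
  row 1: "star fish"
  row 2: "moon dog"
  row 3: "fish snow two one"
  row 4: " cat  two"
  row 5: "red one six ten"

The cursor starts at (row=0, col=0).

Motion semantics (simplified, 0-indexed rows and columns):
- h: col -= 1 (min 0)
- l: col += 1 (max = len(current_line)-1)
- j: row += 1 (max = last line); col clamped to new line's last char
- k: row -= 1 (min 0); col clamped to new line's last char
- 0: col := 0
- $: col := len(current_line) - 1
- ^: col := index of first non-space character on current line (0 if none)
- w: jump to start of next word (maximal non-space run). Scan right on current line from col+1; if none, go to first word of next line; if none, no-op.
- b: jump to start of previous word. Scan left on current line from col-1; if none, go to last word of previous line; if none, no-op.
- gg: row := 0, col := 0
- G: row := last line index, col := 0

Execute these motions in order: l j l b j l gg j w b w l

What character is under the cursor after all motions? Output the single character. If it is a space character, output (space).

Answer: i

Derivation:
After 1 (l): row=0 col=1 char='e'
After 2 (j): row=1 col=1 char='t'
After 3 (l): row=1 col=2 char='a'
After 4 (b): row=1 col=0 char='s'
After 5 (j): row=2 col=0 char='m'
After 6 (l): row=2 col=1 char='o'
After 7 (gg): row=0 col=0 char='z'
After 8 (j): row=1 col=0 char='s'
After 9 (w): row=1 col=5 char='f'
After 10 (b): row=1 col=0 char='s'
After 11 (w): row=1 col=5 char='f'
After 12 (l): row=1 col=6 char='i'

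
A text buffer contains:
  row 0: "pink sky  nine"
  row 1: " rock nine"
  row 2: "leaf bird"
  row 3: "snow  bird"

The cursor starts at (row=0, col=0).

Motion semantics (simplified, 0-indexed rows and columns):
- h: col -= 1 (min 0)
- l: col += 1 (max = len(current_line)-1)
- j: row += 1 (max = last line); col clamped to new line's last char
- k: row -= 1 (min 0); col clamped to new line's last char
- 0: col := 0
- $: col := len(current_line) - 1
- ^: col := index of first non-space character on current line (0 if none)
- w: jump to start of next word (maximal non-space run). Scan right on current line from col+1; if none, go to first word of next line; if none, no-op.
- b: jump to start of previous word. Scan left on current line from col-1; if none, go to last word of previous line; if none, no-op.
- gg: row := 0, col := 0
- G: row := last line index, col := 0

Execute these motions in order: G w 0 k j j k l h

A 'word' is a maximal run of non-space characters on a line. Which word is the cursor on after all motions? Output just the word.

After 1 (G): row=3 col=0 char='s'
After 2 (w): row=3 col=6 char='b'
After 3 (0): row=3 col=0 char='s'
After 4 (k): row=2 col=0 char='l'
After 5 (j): row=3 col=0 char='s'
After 6 (j): row=3 col=0 char='s'
After 7 (k): row=2 col=0 char='l'
After 8 (l): row=2 col=1 char='e'
After 9 (h): row=2 col=0 char='l'

Answer: leaf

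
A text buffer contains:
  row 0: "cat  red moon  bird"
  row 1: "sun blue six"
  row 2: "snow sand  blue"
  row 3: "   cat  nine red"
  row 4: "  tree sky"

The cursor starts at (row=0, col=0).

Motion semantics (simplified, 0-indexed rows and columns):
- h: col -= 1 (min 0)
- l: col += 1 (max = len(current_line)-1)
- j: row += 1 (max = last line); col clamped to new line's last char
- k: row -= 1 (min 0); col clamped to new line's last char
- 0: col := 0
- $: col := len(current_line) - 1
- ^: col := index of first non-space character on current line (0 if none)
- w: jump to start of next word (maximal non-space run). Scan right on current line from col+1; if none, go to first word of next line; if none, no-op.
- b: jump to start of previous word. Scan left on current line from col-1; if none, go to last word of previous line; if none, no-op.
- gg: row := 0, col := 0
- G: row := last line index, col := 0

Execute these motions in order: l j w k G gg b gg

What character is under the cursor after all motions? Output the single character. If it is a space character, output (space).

Answer: c

Derivation:
After 1 (l): row=0 col=1 char='a'
After 2 (j): row=1 col=1 char='u'
After 3 (w): row=1 col=4 char='b'
After 4 (k): row=0 col=4 char='_'
After 5 (G): row=4 col=0 char='_'
After 6 (gg): row=0 col=0 char='c'
After 7 (b): row=0 col=0 char='c'
After 8 (gg): row=0 col=0 char='c'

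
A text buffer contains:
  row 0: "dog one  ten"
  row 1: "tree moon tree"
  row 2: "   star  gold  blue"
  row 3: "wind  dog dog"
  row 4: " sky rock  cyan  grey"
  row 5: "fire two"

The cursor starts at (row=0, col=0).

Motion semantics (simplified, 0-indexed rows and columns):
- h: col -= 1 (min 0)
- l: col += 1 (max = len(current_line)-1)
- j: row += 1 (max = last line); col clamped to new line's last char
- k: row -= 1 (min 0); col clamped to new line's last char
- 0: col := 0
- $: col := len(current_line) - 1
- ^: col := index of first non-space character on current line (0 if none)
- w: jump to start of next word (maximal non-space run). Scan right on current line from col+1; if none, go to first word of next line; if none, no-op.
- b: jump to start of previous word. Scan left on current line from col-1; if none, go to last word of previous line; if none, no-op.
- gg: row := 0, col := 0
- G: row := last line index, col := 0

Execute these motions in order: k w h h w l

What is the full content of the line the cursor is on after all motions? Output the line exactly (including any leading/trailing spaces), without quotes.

Answer: dog one  ten

Derivation:
After 1 (k): row=0 col=0 char='d'
After 2 (w): row=0 col=4 char='o'
After 3 (h): row=0 col=3 char='_'
After 4 (h): row=0 col=2 char='g'
After 5 (w): row=0 col=4 char='o'
After 6 (l): row=0 col=5 char='n'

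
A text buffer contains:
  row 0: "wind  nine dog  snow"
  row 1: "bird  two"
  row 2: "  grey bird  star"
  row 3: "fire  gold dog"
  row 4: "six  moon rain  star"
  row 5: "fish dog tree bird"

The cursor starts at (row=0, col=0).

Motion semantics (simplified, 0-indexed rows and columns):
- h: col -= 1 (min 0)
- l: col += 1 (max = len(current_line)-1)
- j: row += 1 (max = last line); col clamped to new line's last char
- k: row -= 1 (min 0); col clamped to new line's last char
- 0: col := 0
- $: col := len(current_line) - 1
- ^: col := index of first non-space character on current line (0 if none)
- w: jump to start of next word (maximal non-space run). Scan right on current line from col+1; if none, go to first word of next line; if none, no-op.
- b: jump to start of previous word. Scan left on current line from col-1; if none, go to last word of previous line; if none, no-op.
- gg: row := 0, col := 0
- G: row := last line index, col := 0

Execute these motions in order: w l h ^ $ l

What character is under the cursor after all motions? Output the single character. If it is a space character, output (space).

After 1 (w): row=0 col=6 char='n'
After 2 (l): row=0 col=7 char='i'
After 3 (h): row=0 col=6 char='n'
After 4 (^): row=0 col=0 char='w'
After 5 ($): row=0 col=19 char='w'
After 6 (l): row=0 col=19 char='w'

Answer: w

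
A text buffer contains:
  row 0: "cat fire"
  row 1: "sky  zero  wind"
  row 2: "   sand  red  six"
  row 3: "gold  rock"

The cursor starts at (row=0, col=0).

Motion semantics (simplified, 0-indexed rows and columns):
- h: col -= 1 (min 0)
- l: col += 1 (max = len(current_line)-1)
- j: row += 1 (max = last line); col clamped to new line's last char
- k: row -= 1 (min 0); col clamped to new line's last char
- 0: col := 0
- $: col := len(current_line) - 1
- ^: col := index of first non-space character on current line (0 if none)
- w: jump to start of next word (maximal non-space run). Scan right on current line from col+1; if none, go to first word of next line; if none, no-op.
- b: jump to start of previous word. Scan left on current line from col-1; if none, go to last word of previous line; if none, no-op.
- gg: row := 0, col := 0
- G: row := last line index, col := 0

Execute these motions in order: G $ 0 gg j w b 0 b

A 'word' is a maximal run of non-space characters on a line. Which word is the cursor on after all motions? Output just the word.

After 1 (G): row=3 col=0 char='g'
After 2 ($): row=3 col=9 char='k'
After 3 (0): row=3 col=0 char='g'
After 4 (gg): row=0 col=0 char='c'
After 5 (j): row=1 col=0 char='s'
After 6 (w): row=1 col=5 char='z'
After 7 (b): row=1 col=0 char='s'
After 8 (0): row=1 col=0 char='s'
After 9 (b): row=0 col=4 char='f'

Answer: fire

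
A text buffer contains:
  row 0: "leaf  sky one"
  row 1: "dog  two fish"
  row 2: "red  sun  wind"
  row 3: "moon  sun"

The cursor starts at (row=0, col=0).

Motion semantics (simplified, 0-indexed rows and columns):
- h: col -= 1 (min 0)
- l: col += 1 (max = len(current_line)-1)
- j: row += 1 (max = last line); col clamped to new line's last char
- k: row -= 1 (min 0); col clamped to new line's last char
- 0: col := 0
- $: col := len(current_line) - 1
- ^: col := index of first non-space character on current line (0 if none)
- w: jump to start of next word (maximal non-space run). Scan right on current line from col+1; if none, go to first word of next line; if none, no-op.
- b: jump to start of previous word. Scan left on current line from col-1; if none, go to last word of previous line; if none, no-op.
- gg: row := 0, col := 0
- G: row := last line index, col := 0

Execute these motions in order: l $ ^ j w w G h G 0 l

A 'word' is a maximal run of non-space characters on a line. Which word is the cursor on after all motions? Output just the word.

Answer: moon

Derivation:
After 1 (l): row=0 col=1 char='e'
After 2 ($): row=0 col=12 char='e'
After 3 (^): row=0 col=0 char='l'
After 4 (j): row=1 col=0 char='d'
After 5 (w): row=1 col=5 char='t'
After 6 (w): row=1 col=9 char='f'
After 7 (G): row=3 col=0 char='m'
After 8 (h): row=3 col=0 char='m'
After 9 (G): row=3 col=0 char='m'
After 10 (0): row=3 col=0 char='m'
After 11 (l): row=3 col=1 char='o'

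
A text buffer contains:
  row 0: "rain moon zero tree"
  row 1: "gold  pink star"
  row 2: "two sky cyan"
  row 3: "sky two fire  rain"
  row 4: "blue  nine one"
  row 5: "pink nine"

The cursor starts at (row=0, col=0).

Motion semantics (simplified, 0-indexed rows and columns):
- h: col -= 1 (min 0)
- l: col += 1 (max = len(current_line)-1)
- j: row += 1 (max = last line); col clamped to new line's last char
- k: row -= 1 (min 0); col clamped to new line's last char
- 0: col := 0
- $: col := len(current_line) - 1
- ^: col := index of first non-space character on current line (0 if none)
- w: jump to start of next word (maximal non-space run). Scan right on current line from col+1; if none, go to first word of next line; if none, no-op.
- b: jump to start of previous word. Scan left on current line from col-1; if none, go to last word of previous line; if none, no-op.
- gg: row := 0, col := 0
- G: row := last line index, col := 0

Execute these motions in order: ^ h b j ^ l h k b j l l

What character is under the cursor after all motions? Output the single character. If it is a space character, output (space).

After 1 (^): row=0 col=0 char='r'
After 2 (h): row=0 col=0 char='r'
After 3 (b): row=0 col=0 char='r'
After 4 (j): row=1 col=0 char='g'
After 5 (^): row=1 col=0 char='g'
After 6 (l): row=1 col=1 char='o'
After 7 (h): row=1 col=0 char='g'
After 8 (k): row=0 col=0 char='r'
After 9 (b): row=0 col=0 char='r'
After 10 (j): row=1 col=0 char='g'
After 11 (l): row=1 col=1 char='o'
After 12 (l): row=1 col=2 char='l'

Answer: l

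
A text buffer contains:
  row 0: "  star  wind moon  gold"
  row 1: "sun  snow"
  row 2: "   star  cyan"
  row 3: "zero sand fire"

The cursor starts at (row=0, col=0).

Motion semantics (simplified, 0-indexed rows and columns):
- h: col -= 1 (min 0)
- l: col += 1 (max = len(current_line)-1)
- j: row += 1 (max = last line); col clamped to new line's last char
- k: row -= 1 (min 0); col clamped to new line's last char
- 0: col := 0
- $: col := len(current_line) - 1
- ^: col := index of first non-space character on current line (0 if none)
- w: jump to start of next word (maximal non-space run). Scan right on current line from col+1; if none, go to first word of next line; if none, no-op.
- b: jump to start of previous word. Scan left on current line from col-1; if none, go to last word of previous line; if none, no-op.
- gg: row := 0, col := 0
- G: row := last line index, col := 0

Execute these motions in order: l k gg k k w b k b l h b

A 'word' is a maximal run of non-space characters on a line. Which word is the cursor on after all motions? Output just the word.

Answer: star

Derivation:
After 1 (l): row=0 col=1 char='_'
After 2 (k): row=0 col=1 char='_'
After 3 (gg): row=0 col=0 char='_'
After 4 (k): row=0 col=0 char='_'
After 5 (k): row=0 col=0 char='_'
After 6 (w): row=0 col=2 char='s'
After 7 (b): row=0 col=2 char='s'
After 8 (k): row=0 col=2 char='s'
After 9 (b): row=0 col=2 char='s'
After 10 (l): row=0 col=3 char='t'
After 11 (h): row=0 col=2 char='s'
After 12 (b): row=0 col=2 char='s'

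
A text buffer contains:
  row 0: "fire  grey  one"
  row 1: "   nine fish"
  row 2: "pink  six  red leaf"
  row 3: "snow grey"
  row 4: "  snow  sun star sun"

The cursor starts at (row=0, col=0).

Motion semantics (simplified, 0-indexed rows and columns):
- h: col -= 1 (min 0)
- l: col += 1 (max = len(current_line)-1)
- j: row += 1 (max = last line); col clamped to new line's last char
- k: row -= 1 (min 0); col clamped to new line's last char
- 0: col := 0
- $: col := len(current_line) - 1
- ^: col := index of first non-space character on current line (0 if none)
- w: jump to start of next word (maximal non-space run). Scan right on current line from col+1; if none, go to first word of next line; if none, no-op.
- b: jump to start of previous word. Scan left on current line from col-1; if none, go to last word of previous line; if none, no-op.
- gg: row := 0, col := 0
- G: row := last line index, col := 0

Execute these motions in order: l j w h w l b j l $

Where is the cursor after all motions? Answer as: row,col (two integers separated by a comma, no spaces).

Answer: 2,18

Derivation:
After 1 (l): row=0 col=1 char='i'
After 2 (j): row=1 col=1 char='_'
After 3 (w): row=1 col=3 char='n'
After 4 (h): row=1 col=2 char='_'
After 5 (w): row=1 col=3 char='n'
After 6 (l): row=1 col=4 char='i'
After 7 (b): row=1 col=3 char='n'
After 8 (j): row=2 col=3 char='k'
After 9 (l): row=2 col=4 char='_'
After 10 ($): row=2 col=18 char='f'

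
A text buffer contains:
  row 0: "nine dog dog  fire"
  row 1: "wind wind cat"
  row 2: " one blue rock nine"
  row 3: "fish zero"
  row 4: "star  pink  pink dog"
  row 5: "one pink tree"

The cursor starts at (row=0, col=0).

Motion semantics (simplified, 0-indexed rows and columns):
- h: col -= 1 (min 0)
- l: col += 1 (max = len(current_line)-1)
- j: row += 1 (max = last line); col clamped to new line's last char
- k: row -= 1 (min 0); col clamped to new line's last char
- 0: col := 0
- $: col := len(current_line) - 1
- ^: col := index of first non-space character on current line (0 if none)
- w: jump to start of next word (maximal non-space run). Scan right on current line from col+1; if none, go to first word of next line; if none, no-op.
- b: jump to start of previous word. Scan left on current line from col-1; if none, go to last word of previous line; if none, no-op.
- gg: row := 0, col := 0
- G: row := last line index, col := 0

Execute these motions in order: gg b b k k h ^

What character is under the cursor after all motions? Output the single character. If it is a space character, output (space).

After 1 (gg): row=0 col=0 char='n'
After 2 (b): row=0 col=0 char='n'
After 3 (b): row=0 col=0 char='n'
After 4 (k): row=0 col=0 char='n'
After 5 (k): row=0 col=0 char='n'
After 6 (h): row=0 col=0 char='n'
After 7 (^): row=0 col=0 char='n'

Answer: n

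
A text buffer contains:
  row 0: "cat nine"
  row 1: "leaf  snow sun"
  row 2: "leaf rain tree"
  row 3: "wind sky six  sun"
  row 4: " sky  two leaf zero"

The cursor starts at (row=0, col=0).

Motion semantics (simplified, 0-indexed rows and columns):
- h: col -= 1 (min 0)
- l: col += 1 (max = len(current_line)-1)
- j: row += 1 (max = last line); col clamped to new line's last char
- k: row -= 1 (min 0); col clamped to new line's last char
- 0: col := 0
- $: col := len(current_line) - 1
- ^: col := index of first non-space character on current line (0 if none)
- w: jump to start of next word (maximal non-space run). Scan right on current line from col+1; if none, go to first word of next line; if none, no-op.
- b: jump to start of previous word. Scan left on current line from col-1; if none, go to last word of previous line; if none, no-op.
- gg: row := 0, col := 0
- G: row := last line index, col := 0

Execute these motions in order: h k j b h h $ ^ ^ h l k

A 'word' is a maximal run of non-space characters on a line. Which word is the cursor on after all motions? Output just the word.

After 1 (h): row=0 col=0 char='c'
After 2 (k): row=0 col=0 char='c'
After 3 (j): row=1 col=0 char='l'
After 4 (b): row=0 col=4 char='n'
After 5 (h): row=0 col=3 char='_'
After 6 (h): row=0 col=2 char='t'
After 7 ($): row=0 col=7 char='e'
After 8 (^): row=0 col=0 char='c'
After 9 (^): row=0 col=0 char='c'
After 10 (h): row=0 col=0 char='c'
After 11 (l): row=0 col=1 char='a'
After 12 (k): row=0 col=1 char='a'

Answer: cat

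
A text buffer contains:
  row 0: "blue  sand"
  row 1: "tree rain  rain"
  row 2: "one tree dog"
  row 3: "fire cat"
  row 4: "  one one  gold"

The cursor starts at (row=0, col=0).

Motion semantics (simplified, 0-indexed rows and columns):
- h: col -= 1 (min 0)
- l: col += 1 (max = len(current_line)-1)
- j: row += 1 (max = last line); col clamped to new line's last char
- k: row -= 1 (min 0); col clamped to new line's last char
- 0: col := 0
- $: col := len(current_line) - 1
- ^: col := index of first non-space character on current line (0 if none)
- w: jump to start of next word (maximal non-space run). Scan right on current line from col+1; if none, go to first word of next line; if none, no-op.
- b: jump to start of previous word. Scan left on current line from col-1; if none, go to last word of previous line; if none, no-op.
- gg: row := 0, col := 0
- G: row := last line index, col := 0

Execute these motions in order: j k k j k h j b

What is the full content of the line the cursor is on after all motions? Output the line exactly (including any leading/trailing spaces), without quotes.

Answer: blue  sand

Derivation:
After 1 (j): row=1 col=0 char='t'
After 2 (k): row=0 col=0 char='b'
After 3 (k): row=0 col=0 char='b'
After 4 (j): row=1 col=0 char='t'
After 5 (k): row=0 col=0 char='b'
After 6 (h): row=0 col=0 char='b'
After 7 (j): row=1 col=0 char='t'
After 8 (b): row=0 col=6 char='s'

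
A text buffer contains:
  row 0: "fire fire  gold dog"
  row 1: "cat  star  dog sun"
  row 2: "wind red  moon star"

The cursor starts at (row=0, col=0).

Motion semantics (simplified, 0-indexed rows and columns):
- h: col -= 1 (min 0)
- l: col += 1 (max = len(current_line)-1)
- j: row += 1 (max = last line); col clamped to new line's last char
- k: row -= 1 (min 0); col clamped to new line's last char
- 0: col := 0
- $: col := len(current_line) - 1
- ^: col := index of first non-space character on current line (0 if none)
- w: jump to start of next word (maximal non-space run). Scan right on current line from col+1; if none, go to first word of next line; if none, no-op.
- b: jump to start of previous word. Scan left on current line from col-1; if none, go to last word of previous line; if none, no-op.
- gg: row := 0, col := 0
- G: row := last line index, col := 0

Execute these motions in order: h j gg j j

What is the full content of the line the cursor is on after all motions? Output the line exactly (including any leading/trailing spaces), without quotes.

After 1 (h): row=0 col=0 char='f'
After 2 (j): row=1 col=0 char='c'
After 3 (gg): row=0 col=0 char='f'
After 4 (j): row=1 col=0 char='c'
After 5 (j): row=2 col=0 char='w'

Answer: wind red  moon star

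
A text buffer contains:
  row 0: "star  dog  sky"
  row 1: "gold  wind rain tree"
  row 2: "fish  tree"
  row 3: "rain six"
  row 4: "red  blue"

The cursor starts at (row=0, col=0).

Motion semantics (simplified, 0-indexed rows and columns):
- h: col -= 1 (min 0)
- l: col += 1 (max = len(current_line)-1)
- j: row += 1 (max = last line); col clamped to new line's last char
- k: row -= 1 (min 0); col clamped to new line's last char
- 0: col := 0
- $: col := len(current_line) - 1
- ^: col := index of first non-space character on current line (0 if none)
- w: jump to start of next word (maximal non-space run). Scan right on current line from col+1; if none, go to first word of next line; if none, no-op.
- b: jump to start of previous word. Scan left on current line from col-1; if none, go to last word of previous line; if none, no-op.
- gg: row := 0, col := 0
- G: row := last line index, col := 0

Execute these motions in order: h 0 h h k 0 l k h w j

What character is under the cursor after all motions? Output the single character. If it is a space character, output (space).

Answer: w

Derivation:
After 1 (h): row=0 col=0 char='s'
After 2 (0): row=0 col=0 char='s'
After 3 (h): row=0 col=0 char='s'
After 4 (h): row=0 col=0 char='s'
After 5 (k): row=0 col=0 char='s'
After 6 (0): row=0 col=0 char='s'
After 7 (l): row=0 col=1 char='t'
After 8 (k): row=0 col=1 char='t'
After 9 (h): row=0 col=0 char='s'
After 10 (w): row=0 col=6 char='d'
After 11 (j): row=1 col=6 char='w'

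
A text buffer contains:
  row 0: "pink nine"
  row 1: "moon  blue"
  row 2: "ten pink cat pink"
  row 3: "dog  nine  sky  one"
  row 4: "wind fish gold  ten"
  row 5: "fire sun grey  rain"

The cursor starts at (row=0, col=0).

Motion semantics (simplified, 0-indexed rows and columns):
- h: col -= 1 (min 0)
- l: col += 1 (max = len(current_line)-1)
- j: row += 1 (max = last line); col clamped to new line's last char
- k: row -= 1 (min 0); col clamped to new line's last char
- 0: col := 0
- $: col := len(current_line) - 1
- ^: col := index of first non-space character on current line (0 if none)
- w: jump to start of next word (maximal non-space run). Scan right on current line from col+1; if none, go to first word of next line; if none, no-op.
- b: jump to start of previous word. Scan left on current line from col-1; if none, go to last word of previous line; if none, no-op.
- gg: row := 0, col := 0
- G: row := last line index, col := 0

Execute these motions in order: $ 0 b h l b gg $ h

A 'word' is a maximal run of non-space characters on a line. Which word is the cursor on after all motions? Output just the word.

Answer: nine

Derivation:
After 1 ($): row=0 col=8 char='e'
After 2 (0): row=0 col=0 char='p'
After 3 (b): row=0 col=0 char='p'
After 4 (h): row=0 col=0 char='p'
After 5 (l): row=0 col=1 char='i'
After 6 (b): row=0 col=0 char='p'
After 7 (gg): row=0 col=0 char='p'
After 8 ($): row=0 col=8 char='e'
After 9 (h): row=0 col=7 char='n'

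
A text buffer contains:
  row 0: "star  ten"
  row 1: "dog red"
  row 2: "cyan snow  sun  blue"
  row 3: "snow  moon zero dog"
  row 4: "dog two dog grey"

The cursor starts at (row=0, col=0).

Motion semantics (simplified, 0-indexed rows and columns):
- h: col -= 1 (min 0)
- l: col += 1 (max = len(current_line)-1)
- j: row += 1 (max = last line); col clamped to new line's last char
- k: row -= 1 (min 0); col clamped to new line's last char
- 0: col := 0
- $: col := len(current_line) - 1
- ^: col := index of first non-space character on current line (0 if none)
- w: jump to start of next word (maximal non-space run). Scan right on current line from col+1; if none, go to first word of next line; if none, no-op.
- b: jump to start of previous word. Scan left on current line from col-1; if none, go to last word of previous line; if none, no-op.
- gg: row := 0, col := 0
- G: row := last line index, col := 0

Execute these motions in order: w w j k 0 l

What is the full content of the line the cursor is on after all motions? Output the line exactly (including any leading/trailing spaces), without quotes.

Answer: dog red

Derivation:
After 1 (w): row=0 col=6 char='t'
After 2 (w): row=1 col=0 char='d'
After 3 (j): row=2 col=0 char='c'
After 4 (k): row=1 col=0 char='d'
After 5 (0): row=1 col=0 char='d'
After 6 (l): row=1 col=1 char='o'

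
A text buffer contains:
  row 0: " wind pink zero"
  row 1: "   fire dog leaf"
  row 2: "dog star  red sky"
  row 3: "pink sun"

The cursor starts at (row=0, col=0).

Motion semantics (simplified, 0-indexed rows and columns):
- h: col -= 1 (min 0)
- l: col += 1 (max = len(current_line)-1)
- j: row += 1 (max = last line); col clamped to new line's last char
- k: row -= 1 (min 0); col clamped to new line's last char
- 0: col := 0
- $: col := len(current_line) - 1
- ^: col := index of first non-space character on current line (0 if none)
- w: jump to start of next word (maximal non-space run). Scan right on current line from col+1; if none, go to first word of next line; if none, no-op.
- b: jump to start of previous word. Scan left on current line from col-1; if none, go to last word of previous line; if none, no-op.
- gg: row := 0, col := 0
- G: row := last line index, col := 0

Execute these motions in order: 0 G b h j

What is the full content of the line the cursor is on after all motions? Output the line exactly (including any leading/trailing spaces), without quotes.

After 1 (0): row=0 col=0 char='_'
After 2 (G): row=3 col=0 char='p'
After 3 (b): row=2 col=14 char='s'
After 4 (h): row=2 col=13 char='_'
After 5 (j): row=3 col=7 char='n'

Answer: pink sun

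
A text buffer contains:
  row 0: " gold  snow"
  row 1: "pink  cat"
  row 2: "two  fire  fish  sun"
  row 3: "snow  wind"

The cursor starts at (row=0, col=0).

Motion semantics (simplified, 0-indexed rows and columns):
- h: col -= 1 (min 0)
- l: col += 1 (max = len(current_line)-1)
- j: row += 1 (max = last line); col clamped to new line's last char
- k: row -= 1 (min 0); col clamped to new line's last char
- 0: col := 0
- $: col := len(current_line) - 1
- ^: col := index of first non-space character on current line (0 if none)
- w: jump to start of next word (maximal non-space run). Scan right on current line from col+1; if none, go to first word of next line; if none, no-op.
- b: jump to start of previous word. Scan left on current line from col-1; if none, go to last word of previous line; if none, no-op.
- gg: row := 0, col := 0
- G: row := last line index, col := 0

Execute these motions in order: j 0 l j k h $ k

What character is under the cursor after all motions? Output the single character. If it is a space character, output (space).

Answer: n

Derivation:
After 1 (j): row=1 col=0 char='p'
After 2 (0): row=1 col=0 char='p'
After 3 (l): row=1 col=1 char='i'
After 4 (j): row=2 col=1 char='w'
After 5 (k): row=1 col=1 char='i'
After 6 (h): row=1 col=0 char='p'
After 7 ($): row=1 col=8 char='t'
After 8 (k): row=0 col=8 char='n'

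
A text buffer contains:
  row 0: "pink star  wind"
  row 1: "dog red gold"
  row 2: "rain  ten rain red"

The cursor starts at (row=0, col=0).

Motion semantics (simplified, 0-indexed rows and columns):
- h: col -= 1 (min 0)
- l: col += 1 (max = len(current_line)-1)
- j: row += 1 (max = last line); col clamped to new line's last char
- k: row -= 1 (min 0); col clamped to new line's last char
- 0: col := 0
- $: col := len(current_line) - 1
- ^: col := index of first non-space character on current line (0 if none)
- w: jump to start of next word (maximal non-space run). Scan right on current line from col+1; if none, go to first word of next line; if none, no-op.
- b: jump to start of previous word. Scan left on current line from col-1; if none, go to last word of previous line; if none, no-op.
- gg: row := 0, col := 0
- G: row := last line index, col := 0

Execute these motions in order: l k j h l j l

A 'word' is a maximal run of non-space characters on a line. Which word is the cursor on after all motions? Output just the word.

Answer: rain

Derivation:
After 1 (l): row=0 col=1 char='i'
After 2 (k): row=0 col=1 char='i'
After 3 (j): row=1 col=1 char='o'
After 4 (h): row=1 col=0 char='d'
After 5 (l): row=1 col=1 char='o'
After 6 (j): row=2 col=1 char='a'
After 7 (l): row=2 col=2 char='i'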